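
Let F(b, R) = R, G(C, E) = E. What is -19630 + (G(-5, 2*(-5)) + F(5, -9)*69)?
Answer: -20261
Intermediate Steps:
-19630 + (G(-5, 2*(-5)) + F(5, -9)*69) = -19630 + (2*(-5) - 9*69) = -19630 + (-10 - 621) = -19630 - 631 = -20261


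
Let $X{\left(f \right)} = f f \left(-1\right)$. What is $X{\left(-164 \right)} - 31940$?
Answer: $-58836$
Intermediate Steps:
$X{\left(f \right)} = - f^{2}$ ($X{\left(f \right)} = f^{2} \left(-1\right) = - f^{2}$)
$X{\left(-164 \right)} - 31940 = - \left(-164\right)^{2} - 31940 = \left(-1\right) 26896 - 31940 = -26896 - 31940 = -58836$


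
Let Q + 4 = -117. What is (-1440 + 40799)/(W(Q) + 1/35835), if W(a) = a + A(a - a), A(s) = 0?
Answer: -1410429765/4336034 ≈ -325.28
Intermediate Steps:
Q = -121 (Q = -4 - 117 = -121)
W(a) = a (W(a) = a + 0 = a)
(-1440 + 40799)/(W(Q) + 1/35835) = (-1440 + 40799)/(-121 + 1/35835) = 39359/(-121 + 1/35835) = 39359/(-4336034/35835) = 39359*(-35835/4336034) = -1410429765/4336034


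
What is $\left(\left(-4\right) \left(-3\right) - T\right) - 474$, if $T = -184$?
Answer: $-278$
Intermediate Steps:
$\left(\left(-4\right) \left(-3\right) - T\right) - 474 = \left(\left(-4\right) \left(-3\right) - -184\right) - 474 = \left(12 + 184\right) - 474 = 196 - 474 = -278$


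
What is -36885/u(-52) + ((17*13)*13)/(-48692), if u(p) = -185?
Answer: 9705259/48692 ≈ 199.32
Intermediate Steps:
-36885/u(-52) + ((17*13)*13)/(-48692) = -36885/(-185) + ((17*13)*13)/(-48692) = -36885*(-1/185) + (221*13)*(-1/48692) = 7377/37 + 2873*(-1/48692) = 7377/37 - 2873/48692 = 9705259/48692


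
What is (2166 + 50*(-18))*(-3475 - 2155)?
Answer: -7127580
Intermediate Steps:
(2166 + 50*(-18))*(-3475 - 2155) = (2166 - 900)*(-5630) = 1266*(-5630) = -7127580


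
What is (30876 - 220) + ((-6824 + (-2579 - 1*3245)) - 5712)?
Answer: 12296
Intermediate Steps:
(30876 - 220) + ((-6824 + (-2579 - 1*3245)) - 5712) = 30656 + ((-6824 + (-2579 - 3245)) - 5712) = 30656 + ((-6824 - 5824) - 5712) = 30656 + (-12648 - 5712) = 30656 - 18360 = 12296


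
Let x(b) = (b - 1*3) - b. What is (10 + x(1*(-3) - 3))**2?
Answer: 49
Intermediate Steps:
x(b) = -3 (x(b) = (b - 3) - b = (-3 + b) - b = -3)
(10 + x(1*(-3) - 3))**2 = (10 - 3)**2 = 7**2 = 49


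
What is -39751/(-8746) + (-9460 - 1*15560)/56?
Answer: -13537429/30611 ≈ -442.24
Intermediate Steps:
-39751/(-8746) + (-9460 - 1*15560)/56 = -39751*(-1/8746) + (-9460 - 15560)*(1/56) = 39751/8746 - 25020*1/56 = 39751/8746 - 6255/14 = -13537429/30611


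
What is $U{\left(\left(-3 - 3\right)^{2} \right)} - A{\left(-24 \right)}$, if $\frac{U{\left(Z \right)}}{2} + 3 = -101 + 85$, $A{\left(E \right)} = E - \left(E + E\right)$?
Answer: $-62$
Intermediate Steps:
$A{\left(E \right)} = - E$ ($A{\left(E \right)} = E - 2 E = - E$)
$U{\left(Z \right)} = -38$ ($U{\left(Z \right)} = -6 + 2 \left(-101 + 85\right) = -6 + 2 \left(-16\right) = -6 - 32 = -38$)
$U{\left(\left(-3 - 3\right)^{2} \right)} - A{\left(-24 \right)} = -38 - \left(-1\right) \left(-24\right) = -38 - 24 = -62$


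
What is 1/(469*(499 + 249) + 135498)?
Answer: 1/486310 ≈ 2.0563e-6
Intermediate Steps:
1/(469*(499 + 249) + 135498) = 1/(469*748 + 135498) = 1/(350812 + 135498) = 1/486310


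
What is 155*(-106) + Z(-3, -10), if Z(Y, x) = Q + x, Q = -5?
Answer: -16445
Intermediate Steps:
Z(Y, x) = -5 + x
155*(-106) + Z(-3, -10) = 155*(-106) + (-5 - 10) = -16430 - 15 = -16445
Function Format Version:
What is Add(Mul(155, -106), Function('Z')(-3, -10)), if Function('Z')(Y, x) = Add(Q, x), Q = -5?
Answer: -16445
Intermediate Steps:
Function('Z')(Y, x) = Add(-5, x)
Add(Mul(155, -106), Function('Z')(-3, -10)) = Add(Mul(155, -106), Add(-5, -10)) = Add(-16430, -15) = -16445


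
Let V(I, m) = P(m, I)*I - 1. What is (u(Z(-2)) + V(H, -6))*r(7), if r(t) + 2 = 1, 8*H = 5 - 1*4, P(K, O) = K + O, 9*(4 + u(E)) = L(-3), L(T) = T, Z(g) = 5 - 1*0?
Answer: 1165/192 ≈ 6.0677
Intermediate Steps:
Z(g) = 5 (Z(g) = 5 + 0 = 5)
u(E) = -13/3 (u(E) = -4 + (1/9)*(-3) = -4 - 1/3 = -13/3)
H = 1/8 (H = (5 - 1*4)/8 = (5 - 4)/8 = (1/8)*1 = 1/8 ≈ 0.12500)
r(t) = -1 (r(t) = -2 + 1 = -1)
V(I, m) = -1 + I*(I + m) (V(I, m) = (m + I)*I - 1 = (I + m)*I - 1 = I*(I + m) - 1 = -1 + I*(I + m))
(u(Z(-2)) + V(H, -6))*r(7) = (-13/3 + (-1 + (1/8 - 6)/8))*(-1) = (-13/3 + (-1 + (1/8)*(-47/8)))*(-1) = (-13/3 + (-1 - 47/64))*(-1) = (-13/3 - 111/64)*(-1) = -1165/192*(-1) = 1165/192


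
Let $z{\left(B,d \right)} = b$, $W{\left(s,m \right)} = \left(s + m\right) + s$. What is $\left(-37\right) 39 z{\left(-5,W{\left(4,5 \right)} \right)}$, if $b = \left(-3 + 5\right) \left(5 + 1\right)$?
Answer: $-17316$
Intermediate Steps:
$W{\left(s,m \right)} = m + 2 s$ ($W{\left(s,m \right)} = \left(m + s\right) + s = m + 2 s$)
$b = 12$ ($b = 2 \cdot 6 = 12$)
$z{\left(B,d \right)} = 12$
$\left(-37\right) 39 z{\left(-5,W{\left(4,5 \right)} \right)} = \left(-37\right) 39 \cdot 12 = \left(-1443\right) 12 = -17316$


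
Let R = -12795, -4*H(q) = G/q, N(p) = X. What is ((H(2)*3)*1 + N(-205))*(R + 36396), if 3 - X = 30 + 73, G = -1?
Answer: -18809997/8 ≈ -2.3512e+6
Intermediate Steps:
X = -100 (X = 3 - (30 + 73) = 3 - 1*103 = 3 - 103 = -100)
N(p) = -100
H(q) = 1/(4*q) (H(q) = -(-1)/(4*q) = 1/(4*q))
((H(2)*3)*1 + N(-205))*(R + 36396) = ((((1/4)/2)*3)*1 - 100)*(-12795 + 36396) = ((((1/4)*(1/2))*3)*1 - 100)*23601 = (((1/8)*3)*1 - 100)*23601 = ((3/8)*1 - 100)*23601 = (3/8 - 100)*23601 = -797/8*23601 = -18809997/8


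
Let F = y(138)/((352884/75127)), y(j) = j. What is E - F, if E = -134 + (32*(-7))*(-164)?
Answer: 2150982107/58814 ≈ 36573.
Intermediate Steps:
E = 36602 (E = -134 - 224*(-164) = -134 + 36736 = 36602)
F = 1727921/58814 (F = 138/((352884/75127)) = 138/((352884*(1/75127))) = 138/(352884/75127) = 138*(75127/352884) = 1727921/58814 ≈ 29.379)
E - F = 36602 - 1*1727921/58814 = 36602 - 1727921/58814 = 2150982107/58814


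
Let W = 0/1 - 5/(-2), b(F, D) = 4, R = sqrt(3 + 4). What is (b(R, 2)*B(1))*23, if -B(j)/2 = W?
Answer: -460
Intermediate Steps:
R = sqrt(7) ≈ 2.6458
W = 5/2 (W = 0*1 - 5*(-1/2) = 0 + 5/2 = 5/2 ≈ 2.5000)
B(j) = -5 (B(j) = -2*5/2 = -5)
(b(R, 2)*B(1))*23 = (4*(-5))*23 = -20*23 = -460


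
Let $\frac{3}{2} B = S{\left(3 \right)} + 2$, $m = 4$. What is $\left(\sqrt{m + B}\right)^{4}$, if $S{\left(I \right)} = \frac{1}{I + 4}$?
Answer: $\frac{1444}{49} \approx 29.469$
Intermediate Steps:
$S{\left(I \right)} = \frac{1}{4 + I}$
$B = \frac{10}{7}$ ($B = \frac{2 \left(\frac{1}{4 + 3} + 2\right)}{3} = \frac{2 \left(\frac{1}{7} + 2\right)}{3} = \frac{2}{3} \cdot \frac{15}{7} = \frac{10}{7} \approx 1.4286$)
$\left(\sqrt{m + B}\right)^{4} = \left(\sqrt{4 + \frac{10}{7}}\right)^{4} = \left(\sqrt{\frac{38}{7}}\right)^{4} = \left(\frac{\sqrt{266}}{7}\right)^{4} = \frac{1444}{49}$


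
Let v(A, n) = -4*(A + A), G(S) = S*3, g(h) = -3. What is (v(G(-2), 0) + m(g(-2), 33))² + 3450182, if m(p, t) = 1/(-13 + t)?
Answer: 1380996321/400 ≈ 3.4525e+6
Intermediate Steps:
G(S) = 3*S
v(A, n) = -8*A
(v(G(-2), 0) + m(g(-2), 33))² + 3450182 = (-24*(-2) + 1/(-13 + 33))² + 3450182 = (-8*(-6) + 1/20)² + 3450182 = (48 + 1/20)² + 3450182 = (961/20)² + 3450182 = 923521/400 + 3450182 = 1380996321/400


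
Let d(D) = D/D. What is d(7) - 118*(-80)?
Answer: 9441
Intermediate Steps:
d(D) = 1
d(7) - 118*(-80) = 1 - 118*(-80) = 1 + 9440 = 9441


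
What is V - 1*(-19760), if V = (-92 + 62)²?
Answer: 20660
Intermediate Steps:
V = 900 (V = (-30)² = 900)
V - 1*(-19760) = 900 - 1*(-19760) = 900 + 19760 = 20660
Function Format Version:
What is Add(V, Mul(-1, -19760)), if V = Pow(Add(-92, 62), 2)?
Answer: 20660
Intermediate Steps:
V = 900 (V = Pow(-30, 2) = 900)
Add(V, Mul(-1, -19760)) = Add(900, Mul(-1, -19760)) = Add(900, 19760) = 20660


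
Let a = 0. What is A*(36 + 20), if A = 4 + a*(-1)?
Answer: 224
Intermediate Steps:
A = 4 (A = 4 + 0*(-1) = 4 + 0 = 4)
A*(36 + 20) = 4*(36 + 20) = 4*56 = 224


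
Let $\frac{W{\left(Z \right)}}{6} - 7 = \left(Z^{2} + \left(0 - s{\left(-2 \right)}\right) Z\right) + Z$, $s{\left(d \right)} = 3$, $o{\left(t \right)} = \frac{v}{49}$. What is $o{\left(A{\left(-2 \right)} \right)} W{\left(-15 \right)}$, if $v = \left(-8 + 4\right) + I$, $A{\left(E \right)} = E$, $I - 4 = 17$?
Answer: $\frac{26724}{49} \approx 545.39$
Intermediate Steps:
$I = 21$ ($I = 4 + 17 = 21$)
$v = 17$ ($v = \left(-8 + 4\right) + 21 = -4 + 21 = 17$)
$o{\left(t \right)} = \frac{17}{49}$
$W{\left(Z \right)} = 42 - 12 Z + 6 Z^{2}$ ($W{\left(Z \right)} = 42 + 6 \left(\left(Z^{2} + \left(0 - 3\right) Z\right) + Z\right) = 42 + 6 \left(\left(Z^{2} - 3 Z\right) + Z\right) = 42 + 6 \left(Z^{2} - 2 Z\right) = 42 + \left(- 12 Z + 6 Z^{2}\right) = 42 - 12 Z + 6 Z^{2}$)
$o{\left(A{\left(-2 \right)} \right)} W{\left(-15 \right)} = \frac{17 \left(42 - -180 + 6 \left(-15\right)^{2}\right)}{49} = \frac{17 \left(42 + 180 + 6 \cdot 225\right)}{49} = \frac{17 \left(42 + 180 + 1350\right)}{49} = \frac{17}{49} \cdot 1572 = \frac{26724}{49}$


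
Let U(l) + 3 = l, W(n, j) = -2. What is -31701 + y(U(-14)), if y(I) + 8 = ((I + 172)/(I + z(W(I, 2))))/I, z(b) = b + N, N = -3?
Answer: -11859011/374 ≈ -31709.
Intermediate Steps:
U(l) = -3 + l
z(b) = -3 + b (z(b) = b - 3 = -3 + b)
y(I) = -8 + (172 + I)/(I*(-5 + I)) (y(I) = -8 + ((I + 172)/(I + (-3 - 2)))/I = -8 + ((172 + I)/(I - 5))/I = -8 + ((172 + I)/(-5 + I))/I = -8 + (172 + I)/(I*(-5 + I)))
-31701 + y(U(-14)) = -31701 + (172 - 8*(-3 - 14)² + 41*(-3 - 14))/((-3 - 14)*(-5 + (-3 - 14))) = -31701 + (172 - 8*(-17)² + 41*(-17))/((-17)*(-5 - 17)) = -31701 - 1/17*(172 - 8*289 - 697)/(-22) = -31701 - 1/17*(-1/22)*(172 - 2312 - 697) = -31701 - 1/17*(-1/22)*(-2837) = -31701 - 2837/374 = -11859011/374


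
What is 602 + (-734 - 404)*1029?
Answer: -1170400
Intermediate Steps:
602 + (-734 - 404)*1029 = 602 - 1138*1029 = 602 - 1171002 = -1170400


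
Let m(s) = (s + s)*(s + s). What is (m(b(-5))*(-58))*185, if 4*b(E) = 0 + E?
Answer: -134125/2 ≈ -67063.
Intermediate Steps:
b(E) = E/4 (b(E) = (0 + E)/4 = E/4)
m(s) = 4*s**2 (m(s) = (2*s)*(2*s) = 4*s**2)
(m(b(-5))*(-58))*185 = ((4*((1/4)*(-5))**2)*(-58))*185 = ((4*(-5/4)**2)*(-58))*185 = ((4*(25/16))*(-58))*185 = ((25/4)*(-58))*185 = -725/2*185 = -134125/2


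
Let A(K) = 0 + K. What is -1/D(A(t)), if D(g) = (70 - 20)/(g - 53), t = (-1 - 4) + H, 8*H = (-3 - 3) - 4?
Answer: 237/200 ≈ 1.1850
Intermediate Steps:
H = -5/4 (H = ((-3 - 3) - 4)/8 = (-6 - 4)/8 = (⅛)*(-10) = -5/4 ≈ -1.2500)
t = -25/4 (t = (-1 - 4) - 5/4 = -5 - 5/4 = -25/4 ≈ -6.2500)
A(K) = K
D(g) = 50/(-53 + g)
-1/D(A(t)) = -1/(50/(-53 - 25/4)) = -1/(50/(-237/4)) = -1/(50*(-4/237)) = -1/(-200/237) = -1*(-237/200) = 237/200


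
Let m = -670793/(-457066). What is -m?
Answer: -670793/457066 ≈ -1.4676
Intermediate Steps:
m = 670793/457066 (m = -670793*(-1/457066) = 670793/457066 ≈ 1.4676)
-m = -1*670793/457066 = -670793/457066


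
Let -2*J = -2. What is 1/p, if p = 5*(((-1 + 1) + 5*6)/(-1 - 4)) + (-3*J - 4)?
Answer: -1/37 ≈ -0.027027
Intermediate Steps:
J = 1 (J = -1/2*(-2) = 1)
p = -37 (p = 5*(((-1 + 1) + 5*6)/(-1 - 4)) + (-3*1 - 4) = 5*((0 + 30)/(-5)) + (-3 - 4) = 5*(30*(-1/5)) - 7 = 5*(-6) - 7 = -30 - 7 = -37)
1/p = 1/(-37) = -1/37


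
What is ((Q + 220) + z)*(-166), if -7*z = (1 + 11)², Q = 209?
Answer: -474594/7 ≈ -67799.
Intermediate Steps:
z = -144/7 (z = -(1 + 11)²/7 = -⅐*12² = -⅐*144 = -144/7 ≈ -20.571)
((Q + 220) + z)*(-166) = ((209 + 220) - 144/7)*(-166) = (429 - 144/7)*(-166) = (2859/7)*(-166) = -474594/7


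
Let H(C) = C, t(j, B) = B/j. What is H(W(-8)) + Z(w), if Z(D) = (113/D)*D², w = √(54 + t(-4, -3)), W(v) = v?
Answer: -8 + 113*√219/2 ≈ 828.12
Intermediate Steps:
w = √219/2 (w = √(54 - 3/(-4)) = √(54 - 3*(-¼)) = √(54 + ¾) = √(219/4) = √219/2 ≈ 7.3993)
Z(D) = 113*D
H(W(-8)) + Z(w) = -8 + 113*(√219/2) = -8 + 113*√219/2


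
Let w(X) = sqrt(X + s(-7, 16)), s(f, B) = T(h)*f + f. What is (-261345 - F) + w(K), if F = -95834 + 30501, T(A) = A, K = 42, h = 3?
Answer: -196012 + sqrt(14) ≈ -1.9601e+5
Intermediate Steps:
s(f, B) = 4*f (s(f, B) = 3*f + f = 4*f)
w(X) = sqrt(-28 + X) (w(X) = sqrt(X + 4*(-7)) = sqrt(X - 28) = sqrt(-28 + X))
F = -65333
(-261345 - F) + w(K) = (-261345 - 1*(-65333)) + sqrt(-28 + 42) = (-261345 + 65333) + sqrt(14) = -196012 + sqrt(14)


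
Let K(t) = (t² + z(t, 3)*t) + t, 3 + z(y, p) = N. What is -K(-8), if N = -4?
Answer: -112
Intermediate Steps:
z(y, p) = -7 (z(y, p) = -3 - 4 = -7)
K(t) = t² - 6*t (K(t) = (t² - 7*t) + t = t² - 6*t)
-K(-8) = -(-8)*(-6 - 8) = -(-8)*(-14) = -1*112 = -112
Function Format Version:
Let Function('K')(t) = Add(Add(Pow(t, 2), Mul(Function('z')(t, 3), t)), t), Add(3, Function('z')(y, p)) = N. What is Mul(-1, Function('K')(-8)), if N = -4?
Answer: -112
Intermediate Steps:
Function('z')(y, p) = -7 (Function('z')(y, p) = Add(-3, -4) = -7)
Function('K')(t) = Add(Pow(t, 2), Mul(-6, t)) (Function('K')(t) = Add(Add(Pow(t, 2), Mul(-7, t)), t) = Add(Pow(t, 2), Mul(-6, t)))
Mul(-1, Function('K')(-8)) = Mul(-1, Mul(-8, Add(-6, -8))) = Mul(-1, Mul(-8, -14)) = Mul(-1, 112) = -112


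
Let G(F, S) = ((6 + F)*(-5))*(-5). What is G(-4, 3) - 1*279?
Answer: -229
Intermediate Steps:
G(F, S) = 150 + 25*F (G(F, S) = (-30 - 5*F)*(-5) = 150 + 25*F)
G(-4, 3) - 1*279 = (150 + 25*(-4)) - 1*279 = (150 - 100) - 279 = 50 - 279 = -229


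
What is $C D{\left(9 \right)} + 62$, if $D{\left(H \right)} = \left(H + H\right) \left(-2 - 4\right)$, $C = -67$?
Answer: $7298$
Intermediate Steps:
$D{\left(H \right)} = - 12 H$ ($D{\left(H \right)} = 2 H \left(-6\right) = - 12 H$)
$C D{\left(9 \right)} + 62 = - 67 \left(\left(-12\right) 9\right) + 62 = \left(-67\right) \left(-108\right) + 62 = 7236 + 62 = 7298$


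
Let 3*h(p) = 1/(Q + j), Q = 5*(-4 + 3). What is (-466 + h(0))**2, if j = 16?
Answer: 236452129/1089 ≈ 2.1713e+5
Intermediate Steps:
Q = -5 (Q = 5*(-1) = -5)
h(p) = 1/33 (h(p) = 1/(3*(-5 + 16)) = (1/3)/11 = (1/3)*(1/11) = 1/33)
(-466 + h(0))**2 = (-466 + 1/33)**2 = (-15377/33)**2 = 236452129/1089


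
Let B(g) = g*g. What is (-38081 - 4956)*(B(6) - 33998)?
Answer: 1461622594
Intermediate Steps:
B(g) = g**2
(-38081 - 4956)*(B(6) - 33998) = (-38081 - 4956)*(6**2 - 33998) = -43037*(36 - 33998) = -43037*(-33962) = 1461622594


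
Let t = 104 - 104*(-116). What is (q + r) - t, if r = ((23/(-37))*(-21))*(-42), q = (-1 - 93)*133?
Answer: -933076/37 ≈ -25218.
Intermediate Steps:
q = -12502 (q = -94*133 = -12502)
r = -20286/37 (r = ((23*(-1/37))*(-21))*(-42) = -23/37*(-21)*(-42) = (483/37)*(-42) = -20286/37 ≈ -548.27)
t = 12168 (t = 104 + 12064 = 12168)
(q + r) - t = (-12502 - 20286/37) - 1*12168 = -482860/37 - 12168 = -933076/37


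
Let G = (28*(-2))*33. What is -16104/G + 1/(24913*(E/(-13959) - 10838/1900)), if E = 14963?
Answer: 19508214354379/2238649070623 ≈ 8.7143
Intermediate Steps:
G = -1848 (G = -56*33 = -1848)
-16104/G + 1/(24913*(E/(-13959) - 10838/1900)) = -16104/(-1848) + 1/(24913*(14963/(-13959) - 10838/1900)) = -16104*(-1/1848) + 1/(24913*(14963*(-1/13959) - 10838*1/1900)) = 61/7 + 1/(24913*(-14963/13959 - 5419/950)) = 61/7 + 1/(24913*(-89858671/13261050)) = 61/7 + (1/24913)*(-13261050/89858671) = 61/7 - 13261050/2238649070623 = 19508214354379/2238649070623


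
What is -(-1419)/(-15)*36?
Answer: -17028/5 ≈ -3405.6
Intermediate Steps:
-(-1419)/(-15)*36 = -(-1419)*(-1)/15*36 = -33*43/15*36 = -473/5*36 = -17028/5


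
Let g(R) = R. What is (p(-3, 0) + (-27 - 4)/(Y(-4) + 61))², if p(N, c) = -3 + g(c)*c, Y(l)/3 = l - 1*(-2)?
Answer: 38416/3025 ≈ 12.700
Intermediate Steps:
Y(l) = 6 + 3*l (Y(l) = 3*(l - 1*(-2)) = 3*(l + 2) = 3*(2 + l) = 6 + 3*l)
p(N, c) = -3 + c² (p(N, c) = -3 + c*c = -3 + c²)
(p(-3, 0) + (-27 - 4)/(Y(-4) + 61))² = ((-3 + 0²) + (-27 - 4)/((6 + 3*(-4)) + 61))² = ((-3 + 0) - 31/((6 - 12) + 61))² = (-3 - 31/(-6 + 61))² = (-3 - 31/55)² = (-196/55)² = 38416/3025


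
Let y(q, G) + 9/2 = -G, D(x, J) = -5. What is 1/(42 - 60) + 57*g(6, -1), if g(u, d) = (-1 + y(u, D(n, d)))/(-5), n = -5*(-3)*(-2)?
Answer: 254/45 ≈ 5.6444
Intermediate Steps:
n = -30 (n = 15*(-2) = -30)
y(q, G) = -9/2 - G
g(u, d) = ⅒ (g(u, d) = (-1 + (-9/2 - 1*(-5)))/(-5) = (-1 + (-9/2 + 5))*(-⅕) = (-1 + ½)*(-⅕) = -½*(-⅕) = ⅒)
1/(42 - 60) + 57*g(6, -1) = 1/(42 - 60) + 57*(⅒) = 1/(-18) + 57/10 = -1/18 + 57/10 = 254/45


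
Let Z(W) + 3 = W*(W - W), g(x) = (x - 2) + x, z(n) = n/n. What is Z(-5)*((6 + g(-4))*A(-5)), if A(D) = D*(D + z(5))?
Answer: 240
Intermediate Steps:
z(n) = 1
g(x) = -2 + 2*x (g(x) = (-2 + x) + x = -2 + 2*x)
A(D) = D*(1 + D) (A(D) = D*(D + 1) = D*(1 + D))
Z(W) = -3 (Z(W) = -3 + W*(W - W) = -3 + W*0 = -3 + 0 = -3)
Z(-5)*((6 + g(-4))*A(-5)) = -3*(6 + (-2 + 2*(-4)))*(-5*(1 - 5)) = -3*(6 + (-2 - 8))*(-5*(-4)) = -3*(6 - 10)*20 = -(-12)*20 = -3*(-80) = 240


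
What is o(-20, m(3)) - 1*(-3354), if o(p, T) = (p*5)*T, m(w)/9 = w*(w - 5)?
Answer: 8754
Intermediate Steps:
m(w) = 9*w*(-5 + w) (m(w) = 9*(w*(w - 5)) = 9*(w*(-5 + w)) = 9*w*(-5 + w))
o(p, T) = 5*T*p (o(p, T) = (5*p)*T = 5*T*p)
o(-20, m(3)) - 1*(-3354) = 5*(9*3*(-5 + 3))*(-20) - 1*(-3354) = 5*(9*3*(-2))*(-20) + 3354 = 5*(-54)*(-20) + 3354 = 5400 + 3354 = 8754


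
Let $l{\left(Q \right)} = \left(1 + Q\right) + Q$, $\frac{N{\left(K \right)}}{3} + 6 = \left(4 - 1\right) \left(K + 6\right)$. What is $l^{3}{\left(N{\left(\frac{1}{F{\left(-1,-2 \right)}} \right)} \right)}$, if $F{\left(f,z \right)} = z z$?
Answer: $\frac{3723875}{8} \approx 4.6548 \cdot 10^{5}$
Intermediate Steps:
$F{\left(f,z \right)} = z^{2}$
$N{\left(K \right)} = 36 + 9 K$ ($N{\left(K \right)} = -18 + 3 \left(4 - 1\right) \left(K + 6\right) = -18 + 3 \cdot 3 \left(6 + K\right) = -18 + 3 \left(18 + 3 K\right) = -18 + \left(54 + 9 K\right) = 36 + 9 K$)
$l{\left(Q \right)} = 1 + 2 Q$
$l^{3}{\left(N{\left(\frac{1}{F{\left(-1,-2 \right)}} \right)} \right)} = \left(1 + 2 \left(36 + \frac{9}{\left(-2\right)^{2}}\right)\right)^{3} = \left(1 + 2 \left(36 + \frac{9}{4}\right)\right)^{3} = \left(1 + 2 \cdot \frac{153}{4}\right)^{3} = \left(1 + \frac{153}{2}\right)^{3} = \left(\frac{155}{2}\right)^{3} = \frac{3723875}{8}$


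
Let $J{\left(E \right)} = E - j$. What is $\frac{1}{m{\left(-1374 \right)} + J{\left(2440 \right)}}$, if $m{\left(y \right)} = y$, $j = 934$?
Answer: $\frac{1}{132} \approx 0.0075758$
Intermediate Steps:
$J{\left(E \right)} = -934 + E$ ($J{\left(E \right)} = E - 934 = -934 + E$)
$\frac{1}{m{\left(-1374 \right)} + J{\left(2440 \right)}} = \frac{1}{-1374 + \left(-934 + 2440\right)} = \frac{1}{-1374 + 1506} = \frac{1}{132}$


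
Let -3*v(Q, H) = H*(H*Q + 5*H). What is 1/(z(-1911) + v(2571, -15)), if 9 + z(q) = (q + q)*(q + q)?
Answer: 1/14414475 ≈ 6.9375e-8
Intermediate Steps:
v(Q, H) = -H*(5*H + H*Q)/3 (v(Q, H) = -H*(H*Q + 5*H)/3 = -H*(5*H + H*Q)/3)
z(q) = -9 + 4*q**2 (z(q) = -9 + (q + q)*(q + q) = -9 + (2*q)*(2*q) = -9 + 4*q**2)
1/(z(-1911) + v(2571, -15)) = 1/((-9 + 4*(-1911)**2) + (1/3)*(-15)**2*(-5 - 1*2571)) = 1/((-9 + 4*3651921) + (1/3)*225*(-5 - 2571)) = 1/((-9 + 14607684) + (1/3)*225*(-2576)) = 1/(14607675 - 193200) = 1/14414475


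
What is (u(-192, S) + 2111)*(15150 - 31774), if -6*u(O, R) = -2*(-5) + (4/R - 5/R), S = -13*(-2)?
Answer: -1367560892/39 ≈ -3.5066e+7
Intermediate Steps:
S = 26
u(O, R) = -5/3 + 1/(6*R) (u(O, R) = -(-2*(-5) + (4/R - 5/R))/6 = -(10 - 1/R)/6 = -5/3 + 1/(6*R))
(u(-192, S) + 2111)*(15150 - 31774) = ((1/6)*(1 - 10*26)/26 + 2111)*(15150 - 31774) = ((1/6)*(1/26)*(1 - 260) + 2111)*(-16624) = ((1/6)*(1/26)*(-259) + 2111)*(-16624) = (-259/156 + 2111)*(-16624) = (329057/156)*(-16624) = -1367560892/39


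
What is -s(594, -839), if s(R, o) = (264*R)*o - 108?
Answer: 131568732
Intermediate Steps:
s(R, o) = -108 + 264*R*o (s(R, o) = 264*R*o - 108 = -108 + 264*R*o)
-s(594, -839) = -(-108 + 264*594*(-839)) = -(-108 - 131568624) = -1*(-131568732) = 131568732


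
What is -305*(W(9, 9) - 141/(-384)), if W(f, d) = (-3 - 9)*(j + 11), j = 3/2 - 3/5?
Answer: 5560577/128 ≈ 43442.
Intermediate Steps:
j = 9/10 (j = 3*(½) - 3*⅕ = 3/2 - ⅗ = 9/10 ≈ 0.90000)
W(f, d) = -714/5 (W(f, d) = (-3 - 9)*(9/10 + 11) = -12*119/10 = -714/5)
-305*(W(9, 9) - 141/(-384)) = -305*(-714/5 - 141/(-384)) = -305*(-714/5 - 141*(-1/384)) = -305*(-714/5 + 47/128) = -305*(-91157/640) = 5560577/128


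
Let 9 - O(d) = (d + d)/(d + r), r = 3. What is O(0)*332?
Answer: 2988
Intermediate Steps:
O(d) = 9 - 2*d/(3 + d) (O(d) = 9 - (d + d)/(d + 3) = 9 - 2*d/(3 + d))
O(0)*332 = ((27 + 7*0)/(3 + 0))*332 = ((27 + 0)/3)*332 = ((⅓)*27)*332 = 9*332 = 2988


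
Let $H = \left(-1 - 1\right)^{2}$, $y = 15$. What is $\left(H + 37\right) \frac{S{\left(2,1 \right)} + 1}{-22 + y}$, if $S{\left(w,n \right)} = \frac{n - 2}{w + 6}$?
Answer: $- \frac{41}{8} \approx -5.125$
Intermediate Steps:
$S{\left(w,n \right)} = \frac{-2 + n}{6 + w}$
$H = 4$ ($H = \left(-2\right)^{2} = 4$)
$\left(H + 37\right) \frac{S{\left(2,1 \right)} + 1}{-22 + y} = \left(4 + 37\right) \frac{\frac{-2 + 1}{6 + 2} + 1}{-22 + 15} = 41 \frac{\frac{1}{8} \left(-1\right) + 1}{-7} = 41 \left(\frac{1}{8} \left(-1\right) + 1\right) \left(- \frac{1}{7}\right) = 41 \left(- \frac{1}{8} + 1\right) \left(- \frac{1}{7}\right) = 41 \cdot \frac{7}{8} \left(- \frac{1}{7}\right) = 41 \left(- \frac{1}{8}\right) = - \frac{41}{8}$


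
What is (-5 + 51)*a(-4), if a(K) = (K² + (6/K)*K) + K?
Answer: 828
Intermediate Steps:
a(K) = 6 + K + K² (a(K) = (K² + 6) + K = (6 + K²) + K = 6 + K + K²)
(-5 + 51)*a(-4) = (-5 + 51)*(6 - 4 + (-4)²) = 46*(6 - 4 + 16) = 46*18 = 828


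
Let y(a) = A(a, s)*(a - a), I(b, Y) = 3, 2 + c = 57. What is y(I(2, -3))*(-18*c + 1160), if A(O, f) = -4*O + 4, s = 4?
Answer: 0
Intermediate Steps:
c = 55 (c = -2 + 57 = 55)
A(O, f) = 4 - 4*O
y(a) = 0 (y(a) = (4 - 4*a)*(a - a) = (4 - 4*a)*0 = 0)
y(I(2, -3))*(-18*c + 1160) = 0*(-18*55 + 1160) = 0*(-990 + 1160) = 0*170 = 0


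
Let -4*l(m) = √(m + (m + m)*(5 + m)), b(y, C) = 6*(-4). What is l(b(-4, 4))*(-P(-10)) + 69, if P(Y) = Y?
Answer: 69 - 5*√222 ≈ -5.4983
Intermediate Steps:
b(y, C) = -24
l(m) = -√(m + 2*m*(5 + m))/4 (l(m) = -√(m + (m + m)*(5 + m))/4 = -√(m + (2*m)*(5 + m))/4 = -√(m + 2*m*(5 + m))/4)
l(b(-4, 4))*(-P(-10)) + 69 = (-2*√222/4)*(-1*(-10)) + 69 = -2*√222/4*10 + 69 = -√222/2*10 + 69 = -5*√222 + 69 = 69 - 5*√222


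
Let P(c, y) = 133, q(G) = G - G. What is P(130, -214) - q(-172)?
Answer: 133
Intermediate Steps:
q(G) = 0
P(130, -214) - q(-172) = 133 - 1*0 = 133 + 0 = 133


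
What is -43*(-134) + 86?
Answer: 5848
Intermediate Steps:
-43*(-134) + 86 = 5762 + 86 = 5848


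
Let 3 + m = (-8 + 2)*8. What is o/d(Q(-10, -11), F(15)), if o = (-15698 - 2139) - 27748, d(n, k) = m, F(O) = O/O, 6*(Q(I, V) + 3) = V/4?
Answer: 15195/17 ≈ 893.82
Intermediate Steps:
Q(I, V) = -3 + V/24 (Q(I, V) = -3 + (V/4)/6 = -3 + V/24)
F(O) = 1
m = -51 (m = -3 + (-8 + 2)*8 = -3 - 6*8 = -3 - 48 = -51)
d(n, k) = -51
o = -45585 (o = -17837 - 27748 = -45585)
o/d(Q(-10, -11), F(15)) = -45585/(-51) = -45585*(-1/51) = 15195/17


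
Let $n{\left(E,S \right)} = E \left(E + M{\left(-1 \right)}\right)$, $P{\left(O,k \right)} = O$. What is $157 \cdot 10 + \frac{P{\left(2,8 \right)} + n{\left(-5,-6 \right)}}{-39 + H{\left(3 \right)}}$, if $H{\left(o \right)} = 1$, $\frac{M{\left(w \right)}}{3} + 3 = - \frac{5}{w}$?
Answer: $\frac{59663}{38} \approx 1570.1$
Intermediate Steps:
$M{\left(w \right)} = -9 - \frac{15}{w}$ ($M{\left(w \right)} = -9 + 3 \left(- \frac{5}{w}\right) = -9 - \frac{15}{w}$)
$n{\left(E,S \right)} = E \left(6 + E\right)$ ($n{\left(E,S \right)} = E \left(E - \left(9 + \frac{15}{-1}\right)\right) = E \left(E - -6\right) = E \left(E + \left(-9 + 15\right)\right) = E \left(E + 6\right) = E \left(6 + E\right)$)
$157 \cdot 10 + \frac{P{\left(2,8 \right)} + n{\left(-5,-6 \right)}}{-39 + H{\left(3 \right)}} = 157 \cdot 10 + \frac{2 - 5 \left(6 - 5\right)}{-39 + 1} = 1570 + \frac{2 - 5}{-38} = 1570 + \left(2 - 5\right) \left(- \frac{1}{38}\right) = 1570 - - \frac{3}{38} = 1570 + \frac{3}{38} = \frac{59663}{38}$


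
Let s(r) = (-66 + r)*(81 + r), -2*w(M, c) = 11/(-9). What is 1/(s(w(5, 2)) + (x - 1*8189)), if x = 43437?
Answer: 324/9691339 ≈ 3.3432e-5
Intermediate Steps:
w(M, c) = 11/18 (w(M, c) = -11/(2*(-9)) = -11*(-1)/(2*9) = -½*(-11/9) = 11/18)
1/(s(w(5, 2)) + (x - 1*8189)) = 1/((-5346 + (11/18)² + 15*(11/18)) + (43437 - 1*8189)) = 1/((-5346 + 121/324 + 55/6) + (43437 - 8189)) = 1/(-1729013/324 + 35248) = 1/(9691339/324) = 324/9691339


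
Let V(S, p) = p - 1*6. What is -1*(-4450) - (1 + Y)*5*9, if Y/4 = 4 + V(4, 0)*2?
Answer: 5845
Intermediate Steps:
V(S, p) = -6 + p (V(S, p) = p - 6 = -6 + p)
Y = -32 (Y = 4*(4 + (-6 + 0)*2) = 4*(4 - 6*2) = 4*(4 - 12) = 4*(-8) = -32)
-1*(-4450) - (1 + Y)*5*9 = -1*(-4450) - (1 - 32)*5*9 = 4450 - (-31*5)*9 = 4450 - (-155)*9 = 4450 - 1*(-1395) = 4450 + 1395 = 5845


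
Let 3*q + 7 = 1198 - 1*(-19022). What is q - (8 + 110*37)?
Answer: 7979/3 ≈ 2659.7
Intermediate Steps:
q = 20213/3 (q = -7/3 + (1198 - 1*(-19022))/3 = -7/3 + (1198 + 19022)/3 = -7/3 + (⅓)*20220 = -7/3 + 6740 = 20213/3 ≈ 6737.7)
q - (8 + 110*37) = 20213/3 - (8 + 110*37) = 20213/3 - (8 + 4070) = 20213/3 - 1*4078 = 20213/3 - 4078 = 7979/3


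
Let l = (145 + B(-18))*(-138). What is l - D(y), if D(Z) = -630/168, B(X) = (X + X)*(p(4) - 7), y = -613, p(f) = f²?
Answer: 98823/4 ≈ 24706.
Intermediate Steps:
B(X) = 18*X (B(X) = (X + X)*(4² - 7) = (2*X)*(16 - 7) = (2*X)*9 = 18*X)
D(Z) = -15/4 (D(Z) = -630*1/168 = -15/4)
l = 24702 (l = (145 + 18*(-18))*(-138) = (145 - 324)*(-138) = -179*(-138) = 24702)
l - D(y) = 24702 - 1*(-15/4) = 24702 + 15/4 = 98823/4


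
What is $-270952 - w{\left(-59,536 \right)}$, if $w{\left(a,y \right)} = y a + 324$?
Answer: $-239652$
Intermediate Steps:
$w{\left(a,y \right)} = 324 + a y$ ($w{\left(a,y \right)} = a y + 324 = 324 + a y$)
$-270952 - w{\left(-59,536 \right)} = -270952 - \left(324 - 31624\right) = -270952 - -31300 = -270952 + 31300 = -239652$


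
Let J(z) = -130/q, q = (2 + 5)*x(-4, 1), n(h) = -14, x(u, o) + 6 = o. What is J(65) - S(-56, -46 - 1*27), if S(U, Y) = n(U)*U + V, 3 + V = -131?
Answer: -4524/7 ≈ -646.29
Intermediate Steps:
x(u, o) = -6 + o
q = -35 (q = (2 + 5)*(-6 + 1) = 7*(-5) = -35)
V = -134 (V = -3 - 131 = -134)
S(U, Y) = -134 - 14*U (S(U, Y) = -14*U - 134 = -134 - 14*U)
J(z) = 26/7 (J(z) = -130/(-35) = -130*(-1/35) = 26/7)
J(65) - S(-56, -46 - 1*27) = 26/7 - (-134 - 14*(-56)) = 26/7 - (-134 + 784) = 26/7 - 1*650 = 26/7 - 650 = -4524/7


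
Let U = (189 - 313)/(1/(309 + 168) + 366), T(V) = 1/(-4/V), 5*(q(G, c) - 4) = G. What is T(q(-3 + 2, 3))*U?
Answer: 280953/872915 ≈ 0.32186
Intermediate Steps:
q(G, c) = 4 + G/5
T(V) = -V/4
U = -59148/174583 (U = -124/(1/477 + 366) = -124/174583/477 = -124*477/174583 = -59148/174583 ≈ -0.33880)
T(q(-3 + 2, 3))*U = -(4 + (-3 + 2)/5)/4*(-59148/174583) = -(4 + (⅕)*(-1))/4*(-59148/174583) = -(4 - ⅕)/4*(-59148/174583) = -¼*19/5*(-59148/174583) = -19/20*(-59148/174583) = 280953/872915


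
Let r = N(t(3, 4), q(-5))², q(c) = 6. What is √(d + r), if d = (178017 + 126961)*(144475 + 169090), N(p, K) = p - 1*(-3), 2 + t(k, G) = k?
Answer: 3*√10625602954 ≈ 3.0924e+5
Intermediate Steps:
t(k, G) = -2 + k
N(p, K) = 3 + p (N(p, K) = p + 3 = 3 + p)
d = 95630426570 (d = 304978*313565 = 95630426570)
r = 16 (r = (3 + (-2 + 3))² = (3 + 1)² = 4² = 16)
√(d + r) = √(95630426570 + 16) = √95630426586 = 3*√10625602954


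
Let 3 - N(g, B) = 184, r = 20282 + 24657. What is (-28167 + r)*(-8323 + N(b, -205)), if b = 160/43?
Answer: -142629088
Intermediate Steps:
b = 160/43 (b = 160*(1/43) = 160/43 ≈ 3.7209)
r = 44939
N(g, B) = -181 (N(g, B) = 3 - 1*184 = 3 - 184 = -181)
(-28167 + r)*(-8323 + N(b, -205)) = (-28167 + 44939)*(-8323 - 181) = 16772*(-8504) = -142629088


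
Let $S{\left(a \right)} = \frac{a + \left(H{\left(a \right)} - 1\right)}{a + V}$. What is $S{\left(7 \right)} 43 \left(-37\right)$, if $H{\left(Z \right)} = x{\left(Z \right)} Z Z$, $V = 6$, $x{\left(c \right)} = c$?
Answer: $- \frac{555259}{13} \approx -42712.0$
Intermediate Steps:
$H{\left(Z \right)} = Z^{3}$ ($H{\left(Z \right)} = Z Z Z = Z^{2} Z = Z^{3}$)
$S{\left(a \right)} = \frac{-1 + a + a^{3}}{6 + a}$ ($S{\left(a \right)} = \frac{a + \left(a^{3} - 1\right)}{a + 6} = \frac{a + \left(a^{3} - 1\right)}{6 + a} = \frac{a + \left(-1 + a^{3}\right)}{6 + a} = \frac{-1 + a + a^{3}}{6 + a}$)
$S{\left(7 \right)} 43 \left(-37\right) = \frac{-1 + 7 + 7^{3}}{6 + 7} \cdot 43 \left(-37\right) = \frac{-1 + 7 + 343}{13} \cdot 43 \left(-37\right) = \frac{1}{13} \cdot 349 \cdot 43 \left(-37\right) = \frac{349}{13} \cdot 43 \left(-37\right) = \frac{15007}{13} \left(-37\right) = - \frac{555259}{13}$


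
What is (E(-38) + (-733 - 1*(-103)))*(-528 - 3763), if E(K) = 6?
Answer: 2677584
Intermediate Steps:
(E(-38) + (-733 - 1*(-103)))*(-528 - 3763) = (6 + (-733 - 1*(-103)))*(-528 - 3763) = (6 + (-733 + 103))*(-4291) = (6 - 630)*(-4291) = -624*(-4291) = 2677584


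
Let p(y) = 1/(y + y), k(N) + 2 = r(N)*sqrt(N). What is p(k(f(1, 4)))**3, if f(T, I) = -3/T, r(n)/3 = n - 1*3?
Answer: -I/(-46592*I + 138240*sqrt(3)) ≈ 7.8304e-7 - 4.0241e-6*I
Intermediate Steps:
r(n) = -9 + 3*n (r(n) = 3*(n - 1*3) = 3*(n - 3) = 3*(-3 + n) = -9 + 3*n)
k(N) = -2 + sqrt(N)*(-9 + 3*N) (k(N) = -2 + (-9 + 3*N)*sqrt(N) = -2 + sqrt(N)*(-9 + 3*N))
p(y) = 1/(2*y)
p(k(f(1, 4)))**3 = (1/(2*(-2 + 3*sqrt(-3/1)*(-3 - 3/1))))**3 = (1/(2*(-2 + 3*sqrt(-3*1)*(-3 - 3*1))))**3 = (1/(2*(-2 + 3*sqrt(-3)*(-3 - 3))))**3 = (1/(2*(-2 + 3*(I*sqrt(3))*(-6))))**3 = (1/(2*(-2 - 18*I*sqrt(3))))**3 = 1/(8*(-2 - 18*I*sqrt(3))**3)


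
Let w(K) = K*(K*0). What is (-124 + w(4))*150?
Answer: -18600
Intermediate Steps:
w(K) = 0 (w(K) = K*0 = 0)
(-124 + w(4))*150 = (-124 + 0)*150 = -124*150 = -18600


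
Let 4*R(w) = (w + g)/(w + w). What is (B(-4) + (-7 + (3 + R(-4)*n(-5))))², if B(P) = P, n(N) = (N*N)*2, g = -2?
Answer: 121/64 ≈ 1.8906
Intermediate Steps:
R(w) = (-2 + w)/(8*w) (R(w) = ((w - 2)/(w + w))/4 = ((-2 + w)/((2*w)))/4 = ((-2 + w)*(1/(2*w)))/4 = ((-2 + w)/(2*w))/4 = (-2 + w)/(8*w))
n(N) = 2*N² (n(N) = N²*2 = 2*N²)
(B(-4) + (-7 + (3 + R(-4)*n(-5))))² = (-4 + (-7 + (3 + ((⅛)*(-2 - 4)/(-4))*(2*(-5)²))))² = (-4 + (-7 + (3 + ((⅛)*(-¼)*(-6))*(2*25))))² = (-4 + (-7 + (3 + (3/16)*50)))² = (-4 + (-7 + (3 + 75/8)))² = (-4 + (-7 + 99/8))² = (-4 + 43/8)² = (11/8)² = 121/64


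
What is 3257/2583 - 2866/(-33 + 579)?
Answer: -133918/33579 ≈ -3.9881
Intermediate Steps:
3257/2583 - 2866/(-33 + 579) = 3257*(1/2583) - 2866/546 = 3257/2583 - 2866*1/546 = 3257/2583 - 1433/273 = -133918/33579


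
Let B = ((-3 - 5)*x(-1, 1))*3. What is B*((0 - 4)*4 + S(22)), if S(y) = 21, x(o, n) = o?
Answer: 120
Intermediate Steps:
B = 24 (B = ((-3 - 5)*(-1))*3 = -8*(-1)*3 = 8*3 = 24)
B*((0 - 4)*4 + S(22)) = 24*((0 - 4)*4 + 21) = 24*(-4*4 + 21) = 24*(-16 + 21) = 24*5 = 120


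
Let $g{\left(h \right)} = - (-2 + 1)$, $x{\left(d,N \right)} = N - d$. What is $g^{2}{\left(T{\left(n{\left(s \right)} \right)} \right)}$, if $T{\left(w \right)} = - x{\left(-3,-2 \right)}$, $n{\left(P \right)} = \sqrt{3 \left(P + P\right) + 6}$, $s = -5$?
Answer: $1$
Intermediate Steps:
$n{\left(P \right)} = \sqrt{6 + 6 P}$ ($n{\left(P \right)} = \sqrt{3 \cdot 2 P + 6} = \sqrt{6 P + 6} = \sqrt{6 + 6 P}$)
$T{\left(w \right)} = -1$ ($T{\left(w \right)} = - (-2 - -3) = - (-2 + 3) = \left(-1\right) 1 = -1$)
$g{\left(h \right)} = 1$ ($g{\left(h \right)} = \left(-1\right) \left(-1\right) = 1$)
$g^{2}{\left(T{\left(n{\left(s \right)} \right)} \right)} = 1^{2} = 1$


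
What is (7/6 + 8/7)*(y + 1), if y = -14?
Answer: -1261/42 ≈ -30.024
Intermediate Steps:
(7/6 + 8/7)*(y + 1) = (7/6 + 8/7)*(-14 + 1) = (7*(⅙) + 8*(⅐))*(-13) = (7/6 + 8/7)*(-13) = (97/42)*(-13) = -1261/42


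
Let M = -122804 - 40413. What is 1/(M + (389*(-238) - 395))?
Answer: -1/256194 ≈ -3.9033e-6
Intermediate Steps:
M = -163217
1/(M + (389*(-238) - 395)) = 1/(-163217 + (389*(-238) - 395)) = 1/(-163217 + (-92582 - 395)) = 1/(-163217 - 92977) = 1/(-256194) = -1/256194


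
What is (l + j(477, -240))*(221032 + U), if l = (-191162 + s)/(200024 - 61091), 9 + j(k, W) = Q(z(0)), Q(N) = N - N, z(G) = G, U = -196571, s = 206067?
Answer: -30221369812/138933 ≈ -2.1752e+5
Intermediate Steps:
Q(N) = 0
j(k, W) = -9 (j(k, W) = -9 + 0 = -9)
l = 14905/138933 (l = (-191162 + 206067)/(200024 - 61091) = 14905/138933 ≈ 0.10728)
(l + j(477, -240))*(221032 + U) = (14905/138933 - 9)*(221032 - 196571) = -1235492/138933*24461 = -30221369812/138933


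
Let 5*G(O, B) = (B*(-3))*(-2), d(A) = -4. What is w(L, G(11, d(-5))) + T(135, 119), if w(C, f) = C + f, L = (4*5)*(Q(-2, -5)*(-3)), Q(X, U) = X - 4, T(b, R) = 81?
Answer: 2181/5 ≈ 436.20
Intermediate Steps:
Q(X, U) = -4 + X
G(O, B) = 6*B/5 (G(O, B) = ((B*(-3))*(-2))/5 = (-3*B*(-2))/5 = (6*B)/5 = 6*B/5)
L = 360 (L = (4*5)*((-4 - 2)*(-3)) = 20*(-6*(-3)) = 20*18 = 360)
w(L, G(11, d(-5))) + T(135, 119) = (360 + (6/5)*(-4)) + 81 = (360 - 24/5) + 81 = 1776/5 + 81 = 2181/5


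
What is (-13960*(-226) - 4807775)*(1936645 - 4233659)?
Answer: 3796539194410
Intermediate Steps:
(-13960*(-226) - 4807775)*(1936645 - 4233659) = (3154960 - 4807775)*(-2297014) = -1652815*(-2297014) = 3796539194410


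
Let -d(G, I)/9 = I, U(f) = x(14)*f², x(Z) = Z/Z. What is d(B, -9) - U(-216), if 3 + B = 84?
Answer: -46575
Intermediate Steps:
B = 81 (B = -3 + 84 = 81)
x(Z) = 1
U(f) = f² (U(f) = 1*f² = f²)
d(G, I) = -9*I
d(B, -9) - U(-216) = -9*(-9) - 1*(-216)² = 81 - 1*46656 = 81 - 46656 = -46575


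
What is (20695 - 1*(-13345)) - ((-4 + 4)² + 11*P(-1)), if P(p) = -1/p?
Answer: 34029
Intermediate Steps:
(20695 - 1*(-13345)) - ((-4 + 4)² + 11*P(-1)) = (20695 - 1*(-13345)) - ((-4 + 4)² + 11*(-1/(-1))) = (20695 + 13345) - (0² + 11*(-1*(-1))) = 34040 - (0 + 11*1) = 34040 - (0 + 11) = 34040 - 1*11 = 34040 - 11 = 34029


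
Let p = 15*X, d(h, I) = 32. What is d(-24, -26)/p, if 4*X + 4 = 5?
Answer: 128/15 ≈ 8.5333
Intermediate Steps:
X = 1/4 (X = -1 + (1/4)*5 = -1 + 5/4 = 1/4 ≈ 0.25000)
p = 15/4 (p = 15*(1/4) = 15/4 ≈ 3.7500)
d(-24, -26)/p = 32/(15/4) = 32*(4/15) = 128/15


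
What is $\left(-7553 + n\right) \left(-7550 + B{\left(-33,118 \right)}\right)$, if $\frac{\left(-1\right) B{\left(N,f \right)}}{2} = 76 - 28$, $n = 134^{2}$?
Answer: $-79541338$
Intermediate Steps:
$n = 17956$
$B{\left(N,f \right)} = -96$ ($B{\left(N,f \right)} = - 2 \left(76 - 28\right) = \left(-2\right) 48 = -96$)
$\left(-7553 + n\right) \left(-7550 + B{\left(-33,118 \right)}\right) = \left(-7553 + 17956\right) \left(-7550 - 96\right) = 10403 \left(-7646\right) = -79541338$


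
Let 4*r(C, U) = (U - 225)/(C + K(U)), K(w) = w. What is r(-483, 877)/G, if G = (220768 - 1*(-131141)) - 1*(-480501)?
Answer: 163/327969540 ≈ 4.9700e-7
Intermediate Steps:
r(C, U) = (-225 + U)/(4*(C + U)) (r(C, U) = ((U - 225)/(C + U))/4 = ((-225 + U)/(C + U))/4 = (-225 + U)/(4*(C + U)))
G = 832410 (G = (220768 + 131141) + 480501 = 351909 + 480501 = 832410)
r(-483, 877)/G = ((-225 + 877)/(4*(-483 + 877)))/832410 = ((¼)*652/394)*(1/832410) = ((¼)*(1/394)*652)*(1/832410) = (163/394)*(1/832410) = 163/327969540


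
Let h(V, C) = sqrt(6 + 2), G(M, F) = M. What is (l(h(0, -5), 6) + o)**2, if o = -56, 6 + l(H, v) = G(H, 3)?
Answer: 3852 - 248*sqrt(2) ≈ 3501.3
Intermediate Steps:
h(V, C) = 2*sqrt(2) (h(V, C) = sqrt(8) = 2*sqrt(2))
l(H, v) = -6 + H
(l(h(0, -5), 6) + o)**2 = ((-6 + 2*sqrt(2)) - 56)**2 = (-62 + 2*sqrt(2))**2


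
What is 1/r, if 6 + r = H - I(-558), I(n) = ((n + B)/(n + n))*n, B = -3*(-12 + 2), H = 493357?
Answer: 1/493615 ≈ 2.0259e-6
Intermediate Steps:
B = 30 (B = -3*(-10) = 30)
I(n) = 15 + n/2 (I(n) = ((n + 30)/(n + n))*n = ((30 + n)/((2*n)))*n = ((30 + n)*(1/(2*n)))*n = ((30 + n)/(2*n))*n = 15 + n/2)
r = 493615 (r = -6 + (493357 - (15 + (½)*(-558))) = -6 + (493357 - (15 - 279)) = -6 + (493357 - 1*(-264)) = -6 + (493357 + 264) = -6 + 493621 = 493615)
1/r = 1/493615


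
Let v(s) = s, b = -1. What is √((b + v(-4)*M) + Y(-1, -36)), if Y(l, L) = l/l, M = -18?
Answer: 6*√2 ≈ 8.4853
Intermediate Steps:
Y(l, L) = 1
√((b + v(-4)*M) + Y(-1, -36)) = √((-1 - 4*(-18)) + 1) = √((-1 + 72) + 1) = √(71 + 1) = √72 = 6*√2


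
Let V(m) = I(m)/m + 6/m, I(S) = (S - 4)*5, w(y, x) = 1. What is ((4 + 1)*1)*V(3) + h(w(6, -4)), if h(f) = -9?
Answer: -22/3 ≈ -7.3333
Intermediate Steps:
I(S) = -20 + 5*S (I(S) = (-4 + S)*5 = -20 + 5*S)
V(m) = 6/m + (-20 + 5*m)/m (V(m) = (-20 + 5*m)/m + 6/m = 6/m + (-20 + 5*m)/m)
((4 + 1)*1)*V(3) + h(w(6, -4)) = ((4 + 1)*1)*(5 - 14/3) - 9 = (5*1)*(5 - 14*⅓) - 9 = 5*(5 - 14/3) - 9 = 5*(⅓) - 9 = 5/3 - 9 = -22/3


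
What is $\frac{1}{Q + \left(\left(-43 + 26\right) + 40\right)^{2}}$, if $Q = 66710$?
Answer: $\frac{1}{67239} \approx 1.4872 \cdot 10^{-5}$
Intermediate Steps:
$\frac{1}{Q + \left(\left(-43 + 26\right) + 40\right)^{2}} = \frac{1}{66710 + \left(\left(-43 + 26\right) + 40\right)^{2}} = \frac{1}{66710 + \left(-17 + 40\right)^{2}} = \frac{1}{66710 + 23^{2}} = \frac{1}{66710 + 529} = \frac{1}{67239}$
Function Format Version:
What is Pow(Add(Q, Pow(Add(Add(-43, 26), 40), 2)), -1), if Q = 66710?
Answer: Rational(1, 67239) ≈ 1.4872e-5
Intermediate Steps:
Pow(Add(Q, Pow(Add(Add(-43, 26), 40), 2)), -1) = Pow(Add(66710, Pow(Add(Add(-43, 26), 40), 2)), -1) = Pow(Add(66710, Pow(Add(-17, 40), 2)), -1) = Pow(Add(66710, Pow(23, 2)), -1) = Pow(Add(66710, 529), -1) = Pow(67239, -1) = Rational(1, 67239)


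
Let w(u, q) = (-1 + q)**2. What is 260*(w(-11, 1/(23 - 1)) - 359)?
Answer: -11265475/121 ≈ -93103.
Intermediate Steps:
260*(w(-11, 1/(23 - 1)) - 359) = 260*((-1 + 1/(23 - 1))**2 - 359) = 260*((-1 + 1/22)**2 - 359) = 260*((-21/22)**2 - 359) = 260*(441/484 - 359) = 260*(-173315/484) = -11265475/121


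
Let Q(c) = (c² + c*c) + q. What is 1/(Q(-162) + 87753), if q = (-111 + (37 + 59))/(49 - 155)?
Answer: 106/14865561 ≈ 7.1306e-6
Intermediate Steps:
q = 15/106 (q = (-111 + 96)/(-106) = -15*(-1/106) = 15/106 ≈ 0.14151)
Q(c) = 15/106 + 2*c² (Q(c) = (c² + c*c) + 15/106 = (c² + c²) + 15/106 = 2*c² + 15/106 = 15/106 + 2*c²)
1/(Q(-162) + 87753) = 1/((15/106 + 2*(-162)²) + 87753) = 1/((15/106 + 2*26244) + 87753) = 1/((15/106 + 52488) + 87753) = 1/(5563743/106 + 87753) = 1/(14865561/106) = 106/14865561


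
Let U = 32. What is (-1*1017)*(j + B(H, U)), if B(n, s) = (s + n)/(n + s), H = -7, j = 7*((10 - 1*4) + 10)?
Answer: -114921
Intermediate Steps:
j = 112 (j = 7*((10 - 4) + 10) = 7*(6 + 10) = 7*16 = 112)
B(n, s) = 1 (B(n, s) = (n + s)/(n + s) = 1)
(-1*1017)*(j + B(H, U)) = (-1*1017)*(112 + 1) = -1017*113 = -114921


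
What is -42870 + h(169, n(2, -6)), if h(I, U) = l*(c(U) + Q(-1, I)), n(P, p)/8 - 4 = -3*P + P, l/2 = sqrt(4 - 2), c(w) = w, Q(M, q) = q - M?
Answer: -42870 + 340*sqrt(2) ≈ -42389.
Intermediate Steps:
l = 2*sqrt(2) (l = 2*sqrt(4 - 2) = 2*sqrt(2) ≈ 2.8284)
n(P, p) = 32 - 16*P (n(P, p) = 32 + 8*(-3*P + P) = 32 + 8*(-2*P) = 32 - 16*P)
h(I, U) = 2*sqrt(2)*(1 + I + U) (h(I, U) = (2*sqrt(2))*(U + (I - 1*(-1))) = (2*sqrt(2))*(U + (I + 1)) = (2*sqrt(2))*(U + (1 + I)) = (2*sqrt(2))*(1 + I + U) = 2*sqrt(2)*(1 + I + U))
-42870 + h(169, n(2, -6)) = -42870 + 2*sqrt(2)*(1 + 169 + (32 - 16*2)) = -42870 + 2*sqrt(2)*(1 + 169 + (32 - 32)) = -42870 + 2*sqrt(2)*(1 + 169 + 0) = -42870 + 2*sqrt(2)*170 = -42870 + 340*sqrt(2)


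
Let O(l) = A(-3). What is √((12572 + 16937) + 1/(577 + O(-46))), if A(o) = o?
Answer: √9722507858/574 ≈ 171.78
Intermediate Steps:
O(l) = -3
√((12572 + 16937) + 1/(577 + O(-46))) = √((12572 + 16937) + 1/(577 - 3)) = √(29509 + 1/574) = √(16938167/574) = √9722507858/574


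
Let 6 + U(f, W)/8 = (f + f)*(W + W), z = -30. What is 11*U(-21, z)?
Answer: 221232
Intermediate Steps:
U(f, W) = -48 + 32*W*f (U(f, W) = -48 + 8*((f + f)*(W + W)) = -48 + 8*((2*f)*(2*W)) = -48 + 8*(4*W*f) = -48 + 32*W*f)
11*U(-21, z) = 11*(-48 + 32*(-30)*(-21)) = 11*(-48 + 20160) = 11*20112 = 221232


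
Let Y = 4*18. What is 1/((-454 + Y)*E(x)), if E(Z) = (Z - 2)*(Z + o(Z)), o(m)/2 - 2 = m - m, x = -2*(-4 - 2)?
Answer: -1/61120 ≈ -1.6361e-5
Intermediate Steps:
Y = 72
x = 12 (x = -2*(-6) = 12)
o(m) = 4 (o(m) = 4 + 2*(m - m) = 4 + 2*0 = 4 + 0 = 4)
E(Z) = (-2 + Z)*(4 + Z) (E(Z) = (Z - 2)*(Z + 4) = (-2 + Z)*(4 + Z))
1/((-454 + Y)*E(x)) = 1/((-454 + 72)*(-8 + 12² + 2*12)) = 1/((-382)*(-8 + 144 + 24)) = -1/382/160 = -1/382*1/160 = -1/61120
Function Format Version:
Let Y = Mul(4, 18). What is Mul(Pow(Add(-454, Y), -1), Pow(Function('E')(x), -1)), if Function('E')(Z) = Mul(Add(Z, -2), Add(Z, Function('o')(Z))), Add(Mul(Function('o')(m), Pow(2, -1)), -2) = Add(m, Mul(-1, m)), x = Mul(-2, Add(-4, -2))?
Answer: Rational(-1, 61120) ≈ -1.6361e-5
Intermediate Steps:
Y = 72
x = 12 (x = Mul(-2, -6) = 12)
Function('o')(m) = 4 (Function('o')(m) = Add(4, Mul(2, Add(m, Mul(-1, m)))) = Add(4, Mul(2, 0)) = Add(4, 0) = 4)
Function('E')(Z) = Mul(Add(-2, Z), Add(4, Z)) (Function('E')(Z) = Mul(Add(Z, -2), Add(Z, 4)) = Mul(Add(-2, Z), Add(4, Z)))
Mul(Pow(Add(-454, Y), -1), Pow(Function('E')(x), -1)) = Mul(Pow(Add(-454, 72), -1), Pow(Add(-8, Pow(12, 2), Mul(2, 12)), -1)) = Mul(Pow(-382, -1), Pow(Add(-8, 144, 24), -1)) = Mul(Rational(-1, 382), Pow(160, -1)) = Mul(Rational(-1, 382), Rational(1, 160)) = Rational(-1, 61120)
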